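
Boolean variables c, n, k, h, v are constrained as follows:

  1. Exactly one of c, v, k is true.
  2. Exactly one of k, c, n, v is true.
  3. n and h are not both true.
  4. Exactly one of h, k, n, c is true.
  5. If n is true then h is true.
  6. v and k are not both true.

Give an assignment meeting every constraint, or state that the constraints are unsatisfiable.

c = False, n = False, k = True, h = False, v = False

  (1) {c, v, k}: 1 true — exactly one ✓
  (2) {k, c, n, v}: 1 true — exactly one ✓
  (3) n=F, h=F — not both ✓
  (4) {h, k, n, c}: 1 true — exactly one ✓
  (5) n=F ⇒ h: vacuous ✓
  (6) v=F, k=T — not both ✓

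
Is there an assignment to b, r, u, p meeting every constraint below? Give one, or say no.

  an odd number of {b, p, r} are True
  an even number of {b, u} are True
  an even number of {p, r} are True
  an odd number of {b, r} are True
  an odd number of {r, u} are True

b = True, r = False, u = True, p = False

{b, p, r}: 1 true → odd ✓
{b, u}: 2 true → even ✓
{p, r}: 0 true → even ✓
{b, r}: 1 true → odd ✓
{r, u}: 1 true → odd ✓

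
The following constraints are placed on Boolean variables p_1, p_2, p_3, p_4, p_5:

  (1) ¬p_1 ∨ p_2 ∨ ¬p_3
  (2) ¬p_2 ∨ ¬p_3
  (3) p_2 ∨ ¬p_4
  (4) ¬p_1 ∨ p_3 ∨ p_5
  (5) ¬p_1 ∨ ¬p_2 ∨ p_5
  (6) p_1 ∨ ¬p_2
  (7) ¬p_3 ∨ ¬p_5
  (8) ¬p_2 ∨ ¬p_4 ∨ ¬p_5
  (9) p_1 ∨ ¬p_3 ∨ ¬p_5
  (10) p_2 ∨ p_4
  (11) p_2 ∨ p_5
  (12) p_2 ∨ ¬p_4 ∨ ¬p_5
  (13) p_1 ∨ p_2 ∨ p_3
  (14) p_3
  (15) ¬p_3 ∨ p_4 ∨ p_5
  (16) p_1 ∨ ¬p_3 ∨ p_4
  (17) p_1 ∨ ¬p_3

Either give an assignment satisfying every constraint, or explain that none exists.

Unsatisfiable

Case p_2 = True:
  (¬p_2 ∨ ¬p_3) forces p_3 = False.
  Clause (p_3) is falsified — contradiction.
Case p_2 = False:
  (p_2 ∨ ¬p_4) forces p_4 = False.
  Clause (p_2 ∨ p_4) is falsified — contradiction.
Both cases fail, so the formula is unsatisfiable.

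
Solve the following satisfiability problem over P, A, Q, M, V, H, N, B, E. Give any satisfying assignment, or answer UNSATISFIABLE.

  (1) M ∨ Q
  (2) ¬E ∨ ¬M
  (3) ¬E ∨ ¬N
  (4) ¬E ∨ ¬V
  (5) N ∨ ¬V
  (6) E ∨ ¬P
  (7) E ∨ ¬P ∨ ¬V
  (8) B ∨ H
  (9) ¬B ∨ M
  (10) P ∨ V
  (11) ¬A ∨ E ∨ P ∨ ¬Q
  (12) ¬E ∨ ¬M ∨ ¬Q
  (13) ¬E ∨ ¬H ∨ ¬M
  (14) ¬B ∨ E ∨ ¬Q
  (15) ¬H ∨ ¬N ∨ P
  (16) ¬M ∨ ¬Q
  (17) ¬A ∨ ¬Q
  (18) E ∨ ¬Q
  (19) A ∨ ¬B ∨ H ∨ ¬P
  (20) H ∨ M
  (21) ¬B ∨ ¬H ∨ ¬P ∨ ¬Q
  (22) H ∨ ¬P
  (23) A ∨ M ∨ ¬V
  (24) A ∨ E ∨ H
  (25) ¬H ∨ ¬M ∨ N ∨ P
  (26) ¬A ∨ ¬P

P: False; A: True; Q: False; M: True; V: True; H: False; N: True; B: True; E: False

Set P = False.
  then (P ∨ V) forces V = True.
  then (¬E ∨ ¬V) forces E = False.
  then (N ∨ ¬V) forces N = True.
  then (¬H ∨ ¬N ∨ P) forces H = False.
  then (E ∨ ¬Q) forces Q = False.
  then (H ∨ M) forces M = True.
  then (A ∨ E ∨ H) forces A = True.
  then (B ∨ H) forces B = True.
All clauses satisfied.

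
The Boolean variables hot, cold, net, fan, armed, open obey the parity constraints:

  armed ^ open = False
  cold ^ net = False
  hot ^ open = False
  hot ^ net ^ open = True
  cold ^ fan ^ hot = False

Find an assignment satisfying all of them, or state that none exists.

hot=F, cold=T, net=T, fan=T, armed=F, open=F

armed ^ open = F ^ F = False ✓
cold ^ net = T ^ T = False ✓
hot ^ open = F ^ F = False ✓
hot ^ net ^ open = F ^ T ^ F = True ✓
cold ^ fan ^ hot = T ^ T ^ F = False ✓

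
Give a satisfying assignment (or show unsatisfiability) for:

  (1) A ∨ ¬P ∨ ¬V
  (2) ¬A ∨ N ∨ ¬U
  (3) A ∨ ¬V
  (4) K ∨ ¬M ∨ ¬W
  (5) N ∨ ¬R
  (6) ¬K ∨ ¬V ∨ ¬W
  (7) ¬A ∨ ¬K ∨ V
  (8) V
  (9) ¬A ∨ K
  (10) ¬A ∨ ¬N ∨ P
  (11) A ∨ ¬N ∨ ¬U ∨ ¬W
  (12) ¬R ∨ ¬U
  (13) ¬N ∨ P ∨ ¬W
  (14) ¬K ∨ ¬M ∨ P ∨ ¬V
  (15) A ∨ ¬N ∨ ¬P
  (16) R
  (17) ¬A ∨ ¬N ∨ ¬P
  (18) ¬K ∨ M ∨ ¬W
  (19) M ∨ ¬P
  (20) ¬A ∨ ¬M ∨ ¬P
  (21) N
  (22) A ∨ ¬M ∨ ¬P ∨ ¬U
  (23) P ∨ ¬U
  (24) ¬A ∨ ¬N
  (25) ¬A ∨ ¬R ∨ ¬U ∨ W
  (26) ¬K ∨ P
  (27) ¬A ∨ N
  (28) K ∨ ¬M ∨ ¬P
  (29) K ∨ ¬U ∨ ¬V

No satisfying assignment exists.

Case N = True:
  (V) forces V = True.
  (A ∨ ¬V) forces A = True.
  Clause (¬A ∨ ¬N) is falsified — contradiction.
Case N = False:
  Clause (N) is falsified — contradiction.
Both cases fail, so the formula is unsatisfiable.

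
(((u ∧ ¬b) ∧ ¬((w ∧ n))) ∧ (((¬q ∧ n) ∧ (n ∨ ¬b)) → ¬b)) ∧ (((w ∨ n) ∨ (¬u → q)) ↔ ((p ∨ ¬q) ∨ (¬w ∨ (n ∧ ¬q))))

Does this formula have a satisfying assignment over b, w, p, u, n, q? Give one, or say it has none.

b: False, w: True, p: True, u: True, n: False, q: False

  ((u ∧ ¬b) ∧ ¬((w ∧ n))) ∧ (((¬q ∧ n) ∧ (n ∨ ¬b)) → ¬b) = True
    (u ∧ ¬b) ∧ ¬((w ∧ n)) = True
      u ∧ ¬b = True
        ¬b = True
      ¬((w ∧ n)) = True
        w ∧ n = False
    ((¬q ∧ n) ∧ (n ∨ ¬b)) → ¬b = True
      (¬q ∧ n) ∧ (n ∨ ¬b) = False
        ¬q ∧ n = False
          ¬q = True
        n ∨ ¬b = True
          ¬b = True
      ¬b = True
  ((w ∨ n) ∨ (¬u → q)) ↔ ((p ∨ ¬q) ∨ (¬w ∨ (n ∧ ¬q))) = True
    (w ∨ n) ∨ (¬u → q) = True
      w ∨ n = True
      ¬u → q = True
        ¬u = False
    (p ∨ ¬q) ∨ (¬w ∨ (n ∧ ¬q)) = True
      p ∨ ¬q = True
        ¬q = True
      ¬w ∨ (n ∧ ¬q) = False
        ¬w = False
        n ∧ ¬q = False
          ¬q = True
Both conjuncts True, so the formula holds.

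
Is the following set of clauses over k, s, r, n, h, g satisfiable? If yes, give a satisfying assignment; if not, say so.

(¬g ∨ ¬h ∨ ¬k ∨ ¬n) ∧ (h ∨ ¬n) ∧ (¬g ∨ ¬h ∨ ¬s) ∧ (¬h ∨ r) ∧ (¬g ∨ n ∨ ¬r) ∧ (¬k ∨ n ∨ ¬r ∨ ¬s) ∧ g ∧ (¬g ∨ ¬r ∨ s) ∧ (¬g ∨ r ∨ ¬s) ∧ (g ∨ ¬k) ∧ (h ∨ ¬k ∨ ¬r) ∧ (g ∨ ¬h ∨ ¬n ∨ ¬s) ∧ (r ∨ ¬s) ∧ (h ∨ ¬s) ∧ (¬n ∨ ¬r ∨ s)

k = False, s = False, r = False, n = False, h = False, g = True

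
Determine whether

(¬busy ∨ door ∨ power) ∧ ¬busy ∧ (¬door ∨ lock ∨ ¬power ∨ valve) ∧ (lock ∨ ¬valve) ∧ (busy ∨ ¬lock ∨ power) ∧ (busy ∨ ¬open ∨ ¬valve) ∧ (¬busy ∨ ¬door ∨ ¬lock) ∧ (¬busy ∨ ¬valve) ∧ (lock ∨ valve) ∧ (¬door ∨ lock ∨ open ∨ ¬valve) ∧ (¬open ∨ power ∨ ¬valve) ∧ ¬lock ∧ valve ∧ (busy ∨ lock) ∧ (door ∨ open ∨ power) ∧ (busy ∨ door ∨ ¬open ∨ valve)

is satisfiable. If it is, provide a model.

UNSATISFIABLE

Case lock = True:
  Clause (¬lock) is falsified — contradiction.
Case lock = False:
  (¬busy) forces busy = False.
  Clause (busy ∨ lock) is falsified — contradiction.
Both cases fail, so the formula is unsatisfiable.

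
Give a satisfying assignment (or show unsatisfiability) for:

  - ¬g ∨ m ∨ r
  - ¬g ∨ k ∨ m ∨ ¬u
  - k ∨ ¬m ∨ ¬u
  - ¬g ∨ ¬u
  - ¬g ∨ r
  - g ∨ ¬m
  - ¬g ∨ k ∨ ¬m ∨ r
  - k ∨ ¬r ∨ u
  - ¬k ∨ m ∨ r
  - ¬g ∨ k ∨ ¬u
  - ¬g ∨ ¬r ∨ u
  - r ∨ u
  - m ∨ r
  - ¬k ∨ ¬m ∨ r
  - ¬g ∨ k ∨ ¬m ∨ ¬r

k: True, u: False, g: False, r: True, m: False

Set k = True.
Set u = False.
  then (r ∨ u) forces r = True.
  then (¬g ∨ ¬r ∨ u) forces g = False.
  then (g ∨ ¬m) forces m = False.
All clauses satisfied.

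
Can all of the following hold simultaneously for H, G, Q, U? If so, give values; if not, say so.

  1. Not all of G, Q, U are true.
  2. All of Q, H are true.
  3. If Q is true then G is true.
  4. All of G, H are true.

H = True; G = True; Q = True; U = False

  (1) {G, Q, U}: 2/3 true — not all ✓
  (2) {Q, H}: all 2 true ✓
  (3) Q=T ⇒ G: T ✓
  (4) {G, H}: all 2 true ✓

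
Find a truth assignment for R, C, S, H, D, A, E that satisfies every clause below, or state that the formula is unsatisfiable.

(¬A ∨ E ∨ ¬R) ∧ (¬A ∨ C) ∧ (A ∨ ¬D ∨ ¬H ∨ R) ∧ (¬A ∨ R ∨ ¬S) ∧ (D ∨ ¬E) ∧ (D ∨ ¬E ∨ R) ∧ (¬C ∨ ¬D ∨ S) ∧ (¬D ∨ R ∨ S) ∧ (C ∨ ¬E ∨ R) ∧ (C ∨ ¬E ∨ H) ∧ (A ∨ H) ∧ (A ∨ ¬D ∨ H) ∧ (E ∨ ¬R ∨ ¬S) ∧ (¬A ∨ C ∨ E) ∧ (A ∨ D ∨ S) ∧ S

Unit clause (S) forces S = True.
Set R = True.
  then (E ∨ ¬R ∨ ¬S) forces E = True.
  then (D ∨ ¬E) forces D = True.
Set C = True.
Set H = False.
  then (A ∨ H) forces A = True.
All clauses satisfied.

R = True, C = True, S = True, H = False, D = True, A = True, E = True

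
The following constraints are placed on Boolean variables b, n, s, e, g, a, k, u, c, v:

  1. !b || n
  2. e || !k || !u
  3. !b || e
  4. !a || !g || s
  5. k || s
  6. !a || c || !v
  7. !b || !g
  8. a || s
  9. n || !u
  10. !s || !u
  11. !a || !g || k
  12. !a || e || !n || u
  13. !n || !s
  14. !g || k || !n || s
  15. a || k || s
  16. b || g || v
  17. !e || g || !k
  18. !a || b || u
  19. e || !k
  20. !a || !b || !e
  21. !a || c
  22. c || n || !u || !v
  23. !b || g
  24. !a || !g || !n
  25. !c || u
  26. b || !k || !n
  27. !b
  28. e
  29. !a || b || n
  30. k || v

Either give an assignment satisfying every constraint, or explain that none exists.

Unit clause (!b) forces b = False.
Unit clause (e) forces e = True.
Try n = True:
  (!n || !s) forces s = False.
  (k || s) forces k = True.
  clause (b || !k || !n) is falsified — backtrack.
So n = False.
  then (n || !u) forces u = False.
  then (!a || b || u) forces a = False.
  then (!c || u) forces c = False.
  then (a || s) forces s = True.
Set g = True.
Set k = False.
  then (k || v) forces v = True.
All clauses satisfied.

b = False, n = False, s = True, e = True, g = True, a = False, k = False, u = False, c = False, v = True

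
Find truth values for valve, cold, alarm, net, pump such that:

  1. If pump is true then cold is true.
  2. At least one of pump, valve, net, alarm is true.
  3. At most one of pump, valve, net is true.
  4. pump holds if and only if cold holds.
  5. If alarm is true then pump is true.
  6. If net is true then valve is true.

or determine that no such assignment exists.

valve=T, cold=F, alarm=F, net=F, pump=F

  (1) pump=F ⇒ cold: vacuous ✓
  (2) {pump, valve, net, alarm}: 1 true — at least one ✓
  (3) {pump, valve, net}: 1 true — at most one ✓
  (4) pump=F, cold=F — same ✓
  (5) alarm=F ⇒ pump: vacuous ✓
  (6) net=F ⇒ valve: vacuous ✓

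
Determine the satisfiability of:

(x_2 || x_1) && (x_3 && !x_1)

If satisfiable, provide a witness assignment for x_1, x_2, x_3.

x_1 = False, x_2 = True, x_3 = True

  x_2 || x_1 = True
  x_3 && !x_1 = True
    !x_1 = True
Both conjuncts True, so the formula holds.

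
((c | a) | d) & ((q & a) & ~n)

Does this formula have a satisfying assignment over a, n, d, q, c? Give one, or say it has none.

a = True; n = False; d = True; q = True; c = True

  (c | a) | d = True
    c | a = True
  (q & a) & ~n = True
    q & a = True
    ~n = True
Both conjuncts True, so the formula holds.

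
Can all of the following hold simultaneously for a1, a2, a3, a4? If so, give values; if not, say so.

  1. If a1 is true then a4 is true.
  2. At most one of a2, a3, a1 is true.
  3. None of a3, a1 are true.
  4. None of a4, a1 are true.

a1 = False, a2 = True, a3 = False, a4 = False

  (1) a1=F ⇒ a4: vacuous ✓
  (2) {a2, a3, a1}: 1 true — at most one ✓
  (3) {a3, a1}: 0 true — none ✓
  (4) {a4, a1}: 0 true — none ✓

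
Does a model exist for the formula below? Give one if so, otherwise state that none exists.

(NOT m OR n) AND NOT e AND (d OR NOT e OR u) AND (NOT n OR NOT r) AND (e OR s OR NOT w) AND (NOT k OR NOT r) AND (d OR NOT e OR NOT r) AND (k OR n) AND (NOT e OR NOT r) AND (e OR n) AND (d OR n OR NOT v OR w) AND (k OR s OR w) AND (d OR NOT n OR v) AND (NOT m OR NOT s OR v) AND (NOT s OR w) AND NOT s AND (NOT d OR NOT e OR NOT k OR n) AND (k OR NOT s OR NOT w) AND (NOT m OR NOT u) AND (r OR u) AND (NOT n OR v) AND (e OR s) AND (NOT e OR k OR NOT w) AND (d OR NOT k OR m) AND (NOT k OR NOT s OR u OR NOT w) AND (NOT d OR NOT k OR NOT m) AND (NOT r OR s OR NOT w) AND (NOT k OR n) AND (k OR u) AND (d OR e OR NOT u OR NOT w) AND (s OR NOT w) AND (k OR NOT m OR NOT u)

UNSATISFIABLE

Case s = True:
  Clause (NOT s) is falsified — contradiction.
Case s = False:
  (NOT e) forces e = False.
  Clause (e OR s) is falsified — contradiction.
Both cases fail, so the formula is unsatisfiable.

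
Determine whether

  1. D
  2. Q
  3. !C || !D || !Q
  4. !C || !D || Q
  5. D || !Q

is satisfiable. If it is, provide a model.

C: False; D: True; Q: True

Unit clause (D) forces D = True.
Unit clause (Q) forces Q = True.
In (!C || !D || !Q) only !C is left, so C = False.
All clauses satisfied.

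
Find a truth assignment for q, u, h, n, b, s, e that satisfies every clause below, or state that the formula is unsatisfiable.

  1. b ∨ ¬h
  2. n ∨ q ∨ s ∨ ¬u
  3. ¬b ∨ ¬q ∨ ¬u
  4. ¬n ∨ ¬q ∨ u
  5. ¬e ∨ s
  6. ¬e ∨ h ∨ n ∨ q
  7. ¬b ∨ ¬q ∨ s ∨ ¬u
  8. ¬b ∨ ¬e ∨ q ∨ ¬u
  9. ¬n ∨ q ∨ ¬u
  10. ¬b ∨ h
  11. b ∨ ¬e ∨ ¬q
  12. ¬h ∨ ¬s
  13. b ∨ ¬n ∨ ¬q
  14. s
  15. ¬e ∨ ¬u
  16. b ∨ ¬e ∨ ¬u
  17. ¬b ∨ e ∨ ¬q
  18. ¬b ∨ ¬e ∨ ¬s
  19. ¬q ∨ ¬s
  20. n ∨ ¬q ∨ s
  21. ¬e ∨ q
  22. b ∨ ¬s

Unsatisfiable

Case s = True:
  (¬h ∨ ¬s) forces h = False.
  (¬b ∨ h) forces b = False.
  Clause (b ∨ ¬s) is falsified — contradiction.
Case s = False:
  Clause (s) is falsified — contradiction.
Both cases fail, so the formula is unsatisfiable.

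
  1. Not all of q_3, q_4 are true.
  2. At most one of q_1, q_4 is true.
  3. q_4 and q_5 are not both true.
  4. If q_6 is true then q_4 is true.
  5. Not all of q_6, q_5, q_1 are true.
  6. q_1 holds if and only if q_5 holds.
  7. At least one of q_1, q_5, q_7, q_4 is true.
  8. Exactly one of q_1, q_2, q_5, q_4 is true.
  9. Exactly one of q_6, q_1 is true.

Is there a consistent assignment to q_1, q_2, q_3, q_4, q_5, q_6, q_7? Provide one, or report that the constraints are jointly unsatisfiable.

q_1 = False, q_2 = False, q_3 = False, q_4 = True, q_5 = False, q_6 = True, q_7 = True

  (1) {q_3, q_4}: 1/2 true — not all ✓
  (2) {q_1, q_4}: 1 true — at most one ✓
  (3) q_4=T, q_5=F — not both ✓
  (4) q_6=T ⇒ q_4: T ✓
  (5) {q_6, q_5, q_1}: 1/3 true — not all ✓
  (6) q_1=F, q_5=F — same ✓
  (7) {q_1, q_5, q_7, q_4}: 2 true — at least one ✓
  (8) {q_1, q_2, q_5, q_4}: 1 true — exactly one ✓
  (9) {q_6, q_1}: 1 true — exactly one ✓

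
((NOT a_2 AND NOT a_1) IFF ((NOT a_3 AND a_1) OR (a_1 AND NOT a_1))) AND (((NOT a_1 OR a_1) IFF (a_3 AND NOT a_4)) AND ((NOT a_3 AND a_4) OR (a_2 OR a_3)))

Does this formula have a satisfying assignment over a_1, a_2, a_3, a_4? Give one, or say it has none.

a_1 = False, a_2 = True, a_3 = True, a_4 = False

  (NOT a_2 AND NOT a_1) IFF ((NOT a_3 AND a_1) OR (a_1 AND NOT a_1)) = True
    NOT a_2 AND NOT a_1 = False
      NOT a_2 = False
      NOT a_1 = True
    (NOT a_3 AND a_1) OR (a_1 AND NOT a_1) = False
      NOT a_3 AND a_1 = False
        NOT a_3 = False
      a_1 AND NOT a_1 = False
        NOT a_1 = True
  ((NOT a_1 OR a_1) IFF (a_3 AND NOT a_4)) AND ((NOT a_3 AND a_4) OR (a_2 OR a_3)) = True
    (NOT a_1 OR a_1) IFF (a_3 AND NOT a_4) = True
      NOT a_1 OR a_1 = True
        NOT a_1 = True
      a_3 AND NOT a_4 = True
        NOT a_4 = True
    (NOT a_3 AND a_4) OR (a_2 OR a_3) = True
      NOT a_3 AND a_4 = False
        NOT a_3 = False
      a_2 OR a_3 = True
Both conjuncts True, so the formula holds.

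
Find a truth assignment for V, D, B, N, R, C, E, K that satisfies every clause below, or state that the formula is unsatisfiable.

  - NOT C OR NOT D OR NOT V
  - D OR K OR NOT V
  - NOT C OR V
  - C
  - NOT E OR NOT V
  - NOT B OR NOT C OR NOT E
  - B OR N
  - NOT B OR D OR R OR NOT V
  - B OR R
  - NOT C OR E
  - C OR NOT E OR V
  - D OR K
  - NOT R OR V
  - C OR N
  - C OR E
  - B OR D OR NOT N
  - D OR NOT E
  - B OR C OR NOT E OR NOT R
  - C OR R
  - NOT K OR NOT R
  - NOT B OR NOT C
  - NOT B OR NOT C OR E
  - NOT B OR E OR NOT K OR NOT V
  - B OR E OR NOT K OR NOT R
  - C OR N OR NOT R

No satisfying assignment exists.

Case E = True:
  (C) forces C = True.
  (NOT C OR V) forces V = True.
  Clause (NOT E OR NOT V) is falsified — contradiction.
Case E = False:
  (C) forces C = True.
  Clause (NOT C OR E) is falsified — contradiction.
Both cases fail, so the formula is unsatisfiable.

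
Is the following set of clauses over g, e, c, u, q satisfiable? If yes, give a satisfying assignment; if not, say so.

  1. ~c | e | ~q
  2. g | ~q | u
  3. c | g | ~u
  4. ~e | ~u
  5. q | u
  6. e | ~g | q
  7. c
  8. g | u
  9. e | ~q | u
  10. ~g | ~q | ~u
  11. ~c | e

g = True, e = True, c = True, u = False, q = True

Unit clause (c) forces c = True.
In (~c | e) only e is left, so e = True.
In (~e | ~u) only ~u is left, so u = False.
In (q | u) only q is left, so q = True.
In (g | u) only g is left, so g = True.
All clauses satisfied.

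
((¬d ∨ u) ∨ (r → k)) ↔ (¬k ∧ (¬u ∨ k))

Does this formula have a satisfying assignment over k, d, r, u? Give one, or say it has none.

k=F; d=F; r=F; u=F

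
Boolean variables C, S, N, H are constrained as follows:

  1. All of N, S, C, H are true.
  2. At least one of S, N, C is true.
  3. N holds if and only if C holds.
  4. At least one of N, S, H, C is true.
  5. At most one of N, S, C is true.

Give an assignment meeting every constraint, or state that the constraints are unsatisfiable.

UNSATISFIABLE

Case C = True:
  (1) forces N = True.
  Constraint (5) is violated (N=T, C=T) — contradiction.
Case C = False:
  Constraint (1) is violated (C=F) — contradiction.
Both cases fail — unsatisfiable.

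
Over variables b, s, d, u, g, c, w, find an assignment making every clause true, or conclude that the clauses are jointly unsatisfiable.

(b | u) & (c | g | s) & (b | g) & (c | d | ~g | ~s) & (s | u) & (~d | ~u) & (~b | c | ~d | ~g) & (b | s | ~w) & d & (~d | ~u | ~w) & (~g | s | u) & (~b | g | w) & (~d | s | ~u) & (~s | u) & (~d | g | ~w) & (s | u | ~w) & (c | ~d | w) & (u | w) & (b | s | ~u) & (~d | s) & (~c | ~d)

Case d = True:
  (~d | ~u) forces u = False.
  (b | u) forces b = True.
  (s | u) forces s = True.
  Clause (~s | u) is falsified — contradiction.
Case d = False:
  Clause (d) is falsified — contradiction.
Both cases fail, so the formula is unsatisfiable.

The formula is unsatisfiable.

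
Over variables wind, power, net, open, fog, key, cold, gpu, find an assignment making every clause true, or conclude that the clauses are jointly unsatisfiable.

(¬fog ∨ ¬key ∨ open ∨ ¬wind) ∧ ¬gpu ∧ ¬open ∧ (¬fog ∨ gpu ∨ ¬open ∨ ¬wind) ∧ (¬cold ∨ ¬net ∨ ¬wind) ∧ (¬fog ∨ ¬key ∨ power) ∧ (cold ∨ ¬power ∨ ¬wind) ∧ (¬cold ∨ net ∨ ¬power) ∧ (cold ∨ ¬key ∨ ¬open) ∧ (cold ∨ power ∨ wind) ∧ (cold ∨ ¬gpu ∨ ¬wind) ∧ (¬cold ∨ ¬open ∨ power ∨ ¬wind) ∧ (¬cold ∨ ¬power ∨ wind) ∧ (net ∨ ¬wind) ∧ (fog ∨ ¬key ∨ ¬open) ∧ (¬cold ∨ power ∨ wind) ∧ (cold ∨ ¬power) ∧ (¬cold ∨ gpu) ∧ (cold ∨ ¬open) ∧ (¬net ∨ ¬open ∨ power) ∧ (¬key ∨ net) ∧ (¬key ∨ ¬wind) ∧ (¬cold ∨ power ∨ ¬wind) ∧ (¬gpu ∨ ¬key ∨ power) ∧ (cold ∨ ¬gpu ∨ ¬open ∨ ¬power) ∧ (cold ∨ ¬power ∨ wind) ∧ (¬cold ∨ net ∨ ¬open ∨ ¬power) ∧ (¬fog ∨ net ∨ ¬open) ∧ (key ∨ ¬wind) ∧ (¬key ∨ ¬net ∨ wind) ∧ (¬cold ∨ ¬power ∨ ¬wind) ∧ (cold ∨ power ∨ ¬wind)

The formula is unsatisfiable.

Case open = True:
  Clause (¬open) is falsified — contradiction.
Case open = False:
  (¬gpu) forces gpu = False.
  (¬cold ∨ gpu) forces cold = False.
  (cold ∨ ¬power) forces power = False.
  (cold ∨ power ∨ wind) forces wind = True.
  Clause (cold ∨ power ∨ ¬wind) is falsified — contradiction.
Both cases fail, so the formula is unsatisfiable.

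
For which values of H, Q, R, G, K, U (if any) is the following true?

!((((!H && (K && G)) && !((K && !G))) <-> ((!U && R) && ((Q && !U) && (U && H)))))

H: False, Q: True, R: False, G: True, K: True, U: False

  !((((!H && (K && G)) && !((K && !G))) <-> ((!U && R) && ((Q && !U) && (U && H))))) = True
    ((!H && (K && G)) && !((K && !G))) <-> ((!U && R) && ((Q && !U) && (U && H))) = False
      (!H && (K && G)) && !((K && !G)) = True
        !H && (K && G) = True
          !H = True
          K && G = True
        !((K && !G)) = True
          K && !G = False
            !G = False
      (!U && R) && ((Q && !U) && (U && H)) = False
        !U && R = False
          !U = True
        (Q && !U) && (U && H) = False
          Q && !U = True
            !U = True
          U && H = False
The formula evaluates to True.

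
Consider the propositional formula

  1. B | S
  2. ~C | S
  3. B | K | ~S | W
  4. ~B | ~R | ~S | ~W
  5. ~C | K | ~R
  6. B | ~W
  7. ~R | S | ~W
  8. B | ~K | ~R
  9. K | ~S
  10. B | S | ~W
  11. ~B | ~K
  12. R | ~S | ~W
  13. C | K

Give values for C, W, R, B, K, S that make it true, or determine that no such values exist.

C = False, W = False, R = False, B = False, K = True, S = True

Set C = False.
  then (C | K) forces K = True.
  then (~B | ~K) forces B = False.
  then (B | S) forces S = True.
  then (B | ~W) forces W = False.
  then (B | ~K | ~R) forces R = False.
All clauses satisfied.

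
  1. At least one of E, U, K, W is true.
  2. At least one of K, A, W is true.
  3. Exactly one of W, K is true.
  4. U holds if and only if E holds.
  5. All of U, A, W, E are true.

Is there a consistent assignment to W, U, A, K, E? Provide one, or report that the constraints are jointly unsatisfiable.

W=T, U=T, A=T, K=F, E=T

  (1) {E, U, K, W}: 3 true — at least one ✓
  (2) {K, A, W}: 2 true — at least one ✓
  (3) {W, K}: 1 true — exactly one ✓
  (4) U=T, E=T — same ✓
  (5) {U, A, W, E}: all 4 true ✓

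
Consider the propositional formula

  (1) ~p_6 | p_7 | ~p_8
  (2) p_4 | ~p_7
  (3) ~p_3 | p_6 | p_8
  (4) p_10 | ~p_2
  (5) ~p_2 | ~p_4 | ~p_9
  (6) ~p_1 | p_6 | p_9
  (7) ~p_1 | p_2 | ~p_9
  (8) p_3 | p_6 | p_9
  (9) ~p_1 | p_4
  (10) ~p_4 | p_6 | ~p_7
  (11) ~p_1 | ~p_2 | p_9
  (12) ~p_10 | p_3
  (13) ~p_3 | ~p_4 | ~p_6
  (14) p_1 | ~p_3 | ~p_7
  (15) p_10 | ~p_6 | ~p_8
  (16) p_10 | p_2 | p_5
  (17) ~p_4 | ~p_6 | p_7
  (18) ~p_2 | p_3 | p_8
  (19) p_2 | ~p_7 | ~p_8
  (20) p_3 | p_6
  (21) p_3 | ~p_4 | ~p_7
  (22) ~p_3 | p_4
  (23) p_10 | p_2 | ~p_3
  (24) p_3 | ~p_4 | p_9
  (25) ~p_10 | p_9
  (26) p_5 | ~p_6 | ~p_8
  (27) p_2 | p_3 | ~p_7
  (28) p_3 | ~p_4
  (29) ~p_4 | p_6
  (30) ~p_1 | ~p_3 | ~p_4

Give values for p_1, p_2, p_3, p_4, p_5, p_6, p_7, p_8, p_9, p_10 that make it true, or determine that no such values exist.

Try p_1 = True:
  (~p_1 | p_4) forces p_4 = True.
  (p_3 | ~p_4) forces p_3 = True.
  clause (~p_1 | ~p_3 | ~p_4) is falsified — backtrack.
So p_1 = False.
Set p_2 = False.
Set p_3 = False.
  then (~p_10 | p_3) forces p_10 = False.
  then (p_10 | p_2 | p_5) forces p_5 = True.
  then (p_3 | p_6) forces p_6 = True.
  then (p_2 | p_3 | ~p_7) forces p_7 = False.
  then (p_3 | ~p_4) forces p_4 = False.
  then (~p_6 | p_7 | ~p_8) forces p_8 = False.
Set p_9 = False.
All clauses satisfied.

p_1 = False; p_2 = False; p_3 = False; p_4 = False; p_5 = True; p_6 = True; p_7 = False; p_8 = False; p_9 = False; p_10 = False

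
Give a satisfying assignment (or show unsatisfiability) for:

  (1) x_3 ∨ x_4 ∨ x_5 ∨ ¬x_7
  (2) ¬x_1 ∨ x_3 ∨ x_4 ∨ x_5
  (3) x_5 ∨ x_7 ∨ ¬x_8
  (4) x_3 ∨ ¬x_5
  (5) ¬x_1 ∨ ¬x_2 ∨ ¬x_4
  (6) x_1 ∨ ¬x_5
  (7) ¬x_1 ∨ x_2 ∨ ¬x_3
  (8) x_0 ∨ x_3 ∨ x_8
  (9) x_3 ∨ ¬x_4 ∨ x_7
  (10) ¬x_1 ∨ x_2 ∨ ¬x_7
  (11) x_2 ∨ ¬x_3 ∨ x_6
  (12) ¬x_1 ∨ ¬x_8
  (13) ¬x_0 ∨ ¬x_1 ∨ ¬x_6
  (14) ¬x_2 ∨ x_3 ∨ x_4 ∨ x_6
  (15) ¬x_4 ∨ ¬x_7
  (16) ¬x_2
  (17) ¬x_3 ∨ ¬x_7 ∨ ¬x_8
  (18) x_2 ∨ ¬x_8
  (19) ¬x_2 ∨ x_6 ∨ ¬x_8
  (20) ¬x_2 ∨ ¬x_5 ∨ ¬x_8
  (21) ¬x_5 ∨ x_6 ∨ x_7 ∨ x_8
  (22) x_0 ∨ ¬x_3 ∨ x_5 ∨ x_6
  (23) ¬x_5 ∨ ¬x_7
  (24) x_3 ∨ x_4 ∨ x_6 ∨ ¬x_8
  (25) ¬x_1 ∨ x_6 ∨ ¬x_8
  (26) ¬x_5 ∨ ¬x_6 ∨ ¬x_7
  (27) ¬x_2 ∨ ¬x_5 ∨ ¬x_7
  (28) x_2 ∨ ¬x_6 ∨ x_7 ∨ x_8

Unit clause (¬x_2) forces x_2 = False.
In (x_2 ∨ ¬x_8) only ¬x_8 is left, so x_8 = False.
Set x_0 = True.
Try x_1 = True:
  (¬x_1 ∨ x_2 ∨ ¬x_3) forces x_3 = False.
  (x_3 ∨ ¬x_5) forces x_5 = False.
  (¬x_1 ∨ x_3 ∨ x_4 ∨ x_5) forces x_4 = True.
  (x_3 ∨ ¬x_4 ∨ x_7) forces x_7 = True.
  clause (¬x_1 ∨ x_2 ∨ ¬x_7) is falsified — backtrack.
So x_1 = False.
  then (x_1 ∨ ¬x_5) forces x_5 = False.
Set x_3 = False.
Set x_4 = False.
  then (x_3 ∨ x_4 ∨ x_5 ∨ ¬x_7) forces x_7 = False.
  then (x_2 ∨ ¬x_6 ∨ x_7 ∨ x_8) forces x_6 = False.
All clauses satisfied.

x_0 = True, x_1 = False, x_2 = False, x_3 = False, x_4 = False, x_5 = False, x_6 = False, x_7 = False, x_8 = False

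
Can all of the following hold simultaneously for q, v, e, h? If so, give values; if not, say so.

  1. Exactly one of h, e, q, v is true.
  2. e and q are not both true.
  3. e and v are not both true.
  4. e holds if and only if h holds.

q=F, v=T, e=F, h=F

  (1) {h, e, q, v}: 1 true — exactly one ✓
  (2) e=F, q=F — not both ✓
  (3) e=F, v=T — not both ✓
  (4) e=F, h=F — same ✓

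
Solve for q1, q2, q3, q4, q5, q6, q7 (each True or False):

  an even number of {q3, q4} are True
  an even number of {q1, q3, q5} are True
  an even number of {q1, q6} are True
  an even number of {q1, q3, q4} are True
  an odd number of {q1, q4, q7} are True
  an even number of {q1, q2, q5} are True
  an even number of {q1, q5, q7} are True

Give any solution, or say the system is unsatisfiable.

Unsatisfiable — no assignment works.

Adding constraints 2, 4, 5, 7 mod 2: every variable appears an even number of times on the left, so the left side is 0.
But the right sides sum to 1 (mod 2). 0 ≠ 1 — the system is inconsistent.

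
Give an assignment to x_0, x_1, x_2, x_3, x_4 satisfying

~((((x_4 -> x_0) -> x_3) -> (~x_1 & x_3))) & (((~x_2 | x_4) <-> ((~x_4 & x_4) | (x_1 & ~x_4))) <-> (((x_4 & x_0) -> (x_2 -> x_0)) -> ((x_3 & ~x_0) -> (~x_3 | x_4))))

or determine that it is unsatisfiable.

x_0 = False; x_1 = True; x_2 = True; x_3 = True; x_4 = False

  ~((((x_4 -> x_0) -> x_3) -> (~x_1 & x_3))) = True
    ((x_4 -> x_0) -> x_3) -> (~x_1 & x_3) = False
      (x_4 -> x_0) -> x_3 = True
        x_4 -> x_0 = True
      ~x_1 & x_3 = False
        ~x_1 = False
  ((~x_2 | x_4) <-> ((~x_4 & x_4) | (x_1 & ~x_4))) <-> (((x_4 & x_0) -> (x_2 -> x_0)) -> ((x_3 & ~x_0) -> (~x_3 | x_4))) = True
    (~x_2 | x_4) <-> ((~x_4 & x_4) | (x_1 & ~x_4)) = False
      ~x_2 | x_4 = False
        ~x_2 = False
      (~x_4 & x_4) | (x_1 & ~x_4) = True
        ~x_4 & x_4 = False
          ~x_4 = True
        x_1 & ~x_4 = True
          ~x_4 = True
    ((x_4 & x_0) -> (x_2 -> x_0)) -> ((x_3 & ~x_0) -> (~x_3 | x_4)) = False
      (x_4 & x_0) -> (x_2 -> x_0) = True
        x_4 & x_0 = False
        x_2 -> x_0 = False
      (x_3 & ~x_0) -> (~x_3 | x_4) = False
        x_3 & ~x_0 = True
          ~x_0 = True
        ~x_3 | x_4 = False
          ~x_3 = False
Both conjuncts True, so the formula holds.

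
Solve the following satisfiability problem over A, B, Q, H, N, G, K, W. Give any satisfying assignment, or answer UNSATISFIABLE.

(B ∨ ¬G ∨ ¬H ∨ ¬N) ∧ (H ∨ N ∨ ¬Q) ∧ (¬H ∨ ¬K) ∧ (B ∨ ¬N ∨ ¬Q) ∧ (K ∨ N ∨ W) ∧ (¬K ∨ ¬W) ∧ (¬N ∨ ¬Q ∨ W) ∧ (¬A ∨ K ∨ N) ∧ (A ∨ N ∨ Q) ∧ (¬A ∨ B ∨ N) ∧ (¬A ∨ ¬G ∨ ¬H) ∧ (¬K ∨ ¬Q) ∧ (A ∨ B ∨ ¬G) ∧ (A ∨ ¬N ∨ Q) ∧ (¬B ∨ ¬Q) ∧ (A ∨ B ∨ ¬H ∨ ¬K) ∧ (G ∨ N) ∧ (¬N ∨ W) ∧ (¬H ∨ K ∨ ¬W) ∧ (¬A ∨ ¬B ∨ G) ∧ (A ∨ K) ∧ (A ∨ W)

Set A = True.
Set B = True.
  then (¬B ∨ ¬Q) forces Q = False.
  then (¬A ∨ ¬B ∨ G) forces G = True.
  then (¬A ∨ ¬G ∨ ¬H) forces H = False.
Set N = False.
  then (¬A ∨ K ∨ N) forces K = True.
  then (¬K ∨ ¬W) forces W = False.
All clauses satisfied.

A=T, B=T, Q=F, H=F, N=F, G=T, K=T, W=F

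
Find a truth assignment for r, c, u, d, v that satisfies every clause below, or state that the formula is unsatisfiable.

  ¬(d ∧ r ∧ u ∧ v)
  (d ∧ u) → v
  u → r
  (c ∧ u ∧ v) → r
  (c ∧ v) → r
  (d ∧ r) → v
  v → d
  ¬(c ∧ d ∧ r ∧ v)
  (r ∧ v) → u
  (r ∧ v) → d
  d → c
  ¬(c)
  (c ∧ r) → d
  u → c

r=F; c=F; u=F; d=F; v=F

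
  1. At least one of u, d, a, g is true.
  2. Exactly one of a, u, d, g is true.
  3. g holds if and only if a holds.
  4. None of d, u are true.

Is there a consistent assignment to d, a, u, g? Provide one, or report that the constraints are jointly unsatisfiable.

The formula is unsatisfiable.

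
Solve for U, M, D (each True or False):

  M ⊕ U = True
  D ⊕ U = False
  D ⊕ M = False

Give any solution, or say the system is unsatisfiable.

Adding constraints 1, 2, 3 mod 2: every variable appears an even number of times on the left, so the left side is 0.
But the right sides sum to 1 (mod 2). 0 ≠ 1 — the system is inconsistent.

UNSATISFIABLE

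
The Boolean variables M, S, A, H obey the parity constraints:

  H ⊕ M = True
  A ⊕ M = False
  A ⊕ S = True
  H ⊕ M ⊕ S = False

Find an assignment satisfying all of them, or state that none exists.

M = False, S = True, A = False, H = True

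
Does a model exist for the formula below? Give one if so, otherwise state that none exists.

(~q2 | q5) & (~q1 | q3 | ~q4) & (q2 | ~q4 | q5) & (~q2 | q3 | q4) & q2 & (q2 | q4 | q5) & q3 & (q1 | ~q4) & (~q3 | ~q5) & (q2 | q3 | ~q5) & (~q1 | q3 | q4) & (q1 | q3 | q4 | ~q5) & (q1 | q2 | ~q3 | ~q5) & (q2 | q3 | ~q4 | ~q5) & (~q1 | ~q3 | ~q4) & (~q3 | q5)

Case q2 = True:
  (~q2 | q5) forces q5 = True.
  (q3) forces q3 = True.
  Clause (~q3 | ~q5) is falsified — contradiction.
Case q2 = False:
  Clause (q2) is falsified — contradiction.
Both cases fail, so the formula is unsatisfiable.

The formula is unsatisfiable.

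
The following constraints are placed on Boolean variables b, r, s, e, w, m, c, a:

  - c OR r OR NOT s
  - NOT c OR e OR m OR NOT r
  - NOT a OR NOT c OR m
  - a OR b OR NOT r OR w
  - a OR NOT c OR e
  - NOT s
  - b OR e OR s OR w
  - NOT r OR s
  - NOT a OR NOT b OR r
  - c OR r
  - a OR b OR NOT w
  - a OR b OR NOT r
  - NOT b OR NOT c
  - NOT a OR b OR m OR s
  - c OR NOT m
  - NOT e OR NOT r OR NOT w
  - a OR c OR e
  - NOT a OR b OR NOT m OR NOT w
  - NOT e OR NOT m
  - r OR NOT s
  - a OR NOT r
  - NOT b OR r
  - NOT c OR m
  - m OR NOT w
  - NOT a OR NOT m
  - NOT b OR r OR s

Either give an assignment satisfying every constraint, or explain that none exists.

Unsatisfiable

Case s = True:
  Clause (NOT s) is falsified — contradiction.
Case s = False:
  (NOT r OR s) forces r = False.
  (c OR r) forces c = True.
  (NOT b OR NOT c) forces b = False.
  (NOT c OR m) forces m = True.
  (NOT e OR NOT m) forces e = False.
  (a OR NOT c OR e) forces a = True.
  Clause (NOT a OR NOT m) is falsified — contradiction.
Both cases fail, so the formula is unsatisfiable.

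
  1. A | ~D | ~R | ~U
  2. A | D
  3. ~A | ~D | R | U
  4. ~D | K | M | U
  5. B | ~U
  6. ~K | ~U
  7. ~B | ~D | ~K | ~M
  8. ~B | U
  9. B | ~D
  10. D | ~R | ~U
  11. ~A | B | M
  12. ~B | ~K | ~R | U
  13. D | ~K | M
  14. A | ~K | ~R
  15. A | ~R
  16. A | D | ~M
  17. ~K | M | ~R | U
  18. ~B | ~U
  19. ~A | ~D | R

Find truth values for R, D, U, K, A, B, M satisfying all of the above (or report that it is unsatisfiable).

R=T, D=F, U=F, K=T, A=T, B=F, M=T

Set R = True.
  then (A | ~R) forces A = True.
Try D = True:
  (B | ~D) forces B = True.
  (~B | U) forces U = True.
  clause (~B | ~U) is falsified — backtrack.
So D = False.
  then (D | ~R | ~U) forces U = False.
  then (~B | U) forces B = False.
  then (~A | B | M) forces M = True.
Set K = True.
All clauses satisfied.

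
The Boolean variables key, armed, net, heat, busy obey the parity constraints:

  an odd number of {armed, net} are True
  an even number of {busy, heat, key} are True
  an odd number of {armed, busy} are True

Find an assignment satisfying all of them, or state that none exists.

key: False; armed: True; net: False; heat: False; busy: False

{armed, net}: 1 true → odd ✓
{busy, heat, key}: 0 true → even ✓
{armed, busy}: 1 true → odd ✓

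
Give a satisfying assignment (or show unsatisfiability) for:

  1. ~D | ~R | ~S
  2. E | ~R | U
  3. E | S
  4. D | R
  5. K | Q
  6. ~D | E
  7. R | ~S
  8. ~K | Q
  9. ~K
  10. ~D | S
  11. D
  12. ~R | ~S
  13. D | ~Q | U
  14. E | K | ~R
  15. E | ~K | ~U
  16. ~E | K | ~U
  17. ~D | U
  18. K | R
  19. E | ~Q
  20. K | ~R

Case R = True:
  (~K) forces K = False.
  Clause (K | ~R) is falsified — contradiction.
Case R = False:
  (D | R) forces D = True.
  (~D | E) forces E = True.
  (R | ~S) forces S = False.
  Clause (~D | S) is falsified — contradiction.
Both cases fail, so the formula is unsatisfiable.

The formula is unsatisfiable.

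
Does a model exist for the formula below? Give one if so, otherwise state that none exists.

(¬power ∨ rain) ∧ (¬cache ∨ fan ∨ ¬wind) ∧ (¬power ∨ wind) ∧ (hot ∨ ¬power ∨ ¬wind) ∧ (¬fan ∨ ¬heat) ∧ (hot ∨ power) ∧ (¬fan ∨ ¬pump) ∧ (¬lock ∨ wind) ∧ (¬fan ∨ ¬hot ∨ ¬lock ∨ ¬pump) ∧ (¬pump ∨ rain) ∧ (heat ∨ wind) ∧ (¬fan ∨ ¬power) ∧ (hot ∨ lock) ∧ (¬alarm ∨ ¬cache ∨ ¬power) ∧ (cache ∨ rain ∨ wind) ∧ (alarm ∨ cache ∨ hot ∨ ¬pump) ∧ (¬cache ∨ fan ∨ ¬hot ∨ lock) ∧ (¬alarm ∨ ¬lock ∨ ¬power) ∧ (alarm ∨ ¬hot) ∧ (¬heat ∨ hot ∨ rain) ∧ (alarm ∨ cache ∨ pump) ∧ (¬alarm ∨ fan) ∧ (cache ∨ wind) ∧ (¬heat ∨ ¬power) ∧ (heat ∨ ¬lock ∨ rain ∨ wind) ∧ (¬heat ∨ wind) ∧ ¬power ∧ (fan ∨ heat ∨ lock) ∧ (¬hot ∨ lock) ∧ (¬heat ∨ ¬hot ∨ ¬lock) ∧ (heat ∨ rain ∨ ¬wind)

Unit clause (¬power) forces power = False.
In (hot ∨ power) only hot is left, so hot = True.
In (alarm ∨ ¬hot) only alarm is left, so alarm = True.
In (¬alarm ∨ fan) only fan is left, so fan = True.
In (¬hot ∨ lock) only lock is left, so lock = True.
In (¬heat ∨ ¬hot ∨ ¬lock) only ¬heat is left, so heat = False.
In (¬fan ∨ ¬pump) only ¬pump is left, so pump = False.
In (¬lock ∨ wind) only wind is left, so wind = True.
In (heat ∨ rain ∨ ¬wind) only rain is left, so rain = True.
Set cache = True.
All clauses satisfied.

power = False, alarm = True, rain = True, heat = False, cache = True, wind = True, lock = True, hot = True, fan = True, pump = False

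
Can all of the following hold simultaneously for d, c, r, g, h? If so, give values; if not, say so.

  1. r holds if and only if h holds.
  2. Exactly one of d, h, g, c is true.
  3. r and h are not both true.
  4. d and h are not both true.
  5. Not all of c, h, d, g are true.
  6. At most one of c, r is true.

d = False; c = False; r = False; g = True; h = False

  (1) r=F, h=F — same ✓
  (2) {d, h, g, c}: 1 true — exactly one ✓
  (3) r=F, h=F — not both ✓
  (4) d=F, h=F — not both ✓
  (5) {c, h, d, g}: 1/4 true — not all ✓
  (6) {c, r}: 0 true — at most one ✓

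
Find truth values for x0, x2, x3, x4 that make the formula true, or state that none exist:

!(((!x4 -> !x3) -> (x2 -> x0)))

x0 = False, x2 = True, x3 = False, x4 = False

  !(((!x4 -> !x3) -> (x2 -> x0))) = True
    (!x4 -> !x3) -> (x2 -> x0) = False
      !x4 -> !x3 = True
        !x4 = True
        !x3 = True
      x2 -> x0 = False
The formula evaluates to True.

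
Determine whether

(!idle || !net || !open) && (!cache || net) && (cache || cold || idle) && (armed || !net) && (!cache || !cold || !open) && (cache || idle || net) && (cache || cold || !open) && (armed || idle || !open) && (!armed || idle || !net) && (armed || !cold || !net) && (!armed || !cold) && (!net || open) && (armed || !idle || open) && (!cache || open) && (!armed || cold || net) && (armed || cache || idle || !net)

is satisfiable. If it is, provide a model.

Set open = True.
Try idle = False:
  (armed || idle || !open) forces armed = True.
  (!armed || idle || !net) forces net = False.
  (!cache || net) forces cache = False.
  clause (cache || idle || net) is falsified — backtrack.
So idle = True.
  then (!idle || !net || !open) forces net = False.
  then (!cache || net) forces cache = False.
  then (cache || cold || !open) forces cold = True.
  then (!armed || !cold) forces armed = False.
All clauses satisfied.

open: True, idle: True, armed: False, cold: True, cache: False, net: False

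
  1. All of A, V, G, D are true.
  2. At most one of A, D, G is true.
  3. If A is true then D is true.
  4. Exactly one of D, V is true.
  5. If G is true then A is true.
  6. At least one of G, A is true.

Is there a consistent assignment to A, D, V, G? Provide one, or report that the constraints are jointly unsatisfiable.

Unsatisfiable

Case D = True:
  (1) forces A = True.
  Constraint (2) is violated (A=T, D=T) — contradiction.
Case D = False:
  Constraint (1) is violated (D=F) — contradiction.
Both cases fail — unsatisfiable.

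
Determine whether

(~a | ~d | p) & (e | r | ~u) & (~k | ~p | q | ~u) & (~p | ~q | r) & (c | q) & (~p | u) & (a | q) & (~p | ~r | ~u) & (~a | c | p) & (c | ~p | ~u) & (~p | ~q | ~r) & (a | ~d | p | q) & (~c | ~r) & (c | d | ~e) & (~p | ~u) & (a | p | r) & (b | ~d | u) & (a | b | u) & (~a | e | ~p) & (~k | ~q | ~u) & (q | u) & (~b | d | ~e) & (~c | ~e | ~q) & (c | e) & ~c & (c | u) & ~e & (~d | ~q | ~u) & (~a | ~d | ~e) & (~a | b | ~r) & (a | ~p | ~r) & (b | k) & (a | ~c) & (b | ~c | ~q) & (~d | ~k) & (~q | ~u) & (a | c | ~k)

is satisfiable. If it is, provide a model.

The formula is unsatisfiable.

Case e = True:
  Clause (~e) is falsified — contradiction.
Case e = False:
  (c | e) forces c = True.
  Clause (~c) is falsified — contradiction.
Both cases fail, so the formula is unsatisfiable.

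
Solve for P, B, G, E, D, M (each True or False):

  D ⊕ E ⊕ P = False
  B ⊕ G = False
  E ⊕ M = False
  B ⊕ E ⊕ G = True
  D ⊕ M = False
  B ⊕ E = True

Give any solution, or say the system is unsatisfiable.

P = False; B = False; G = False; E = True; D = True; M = True

D ⊕ E ⊕ P = T ⊕ T ⊕ F = False ✓
B ⊕ G = F ⊕ F = False ✓
E ⊕ M = T ⊕ T = False ✓
B ⊕ E ⊕ G = F ⊕ T ⊕ F = True ✓
D ⊕ M = T ⊕ T = False ✓
B ⊕ E = F ⊕ T = True ✓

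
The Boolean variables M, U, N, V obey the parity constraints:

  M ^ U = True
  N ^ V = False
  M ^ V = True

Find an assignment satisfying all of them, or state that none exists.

M: True; U: False; N: False; V: False

M ^ U = T ^ F = True ✓
N ^ V = F ^ F = False ✓
M ^ V = T ^ F = True ✓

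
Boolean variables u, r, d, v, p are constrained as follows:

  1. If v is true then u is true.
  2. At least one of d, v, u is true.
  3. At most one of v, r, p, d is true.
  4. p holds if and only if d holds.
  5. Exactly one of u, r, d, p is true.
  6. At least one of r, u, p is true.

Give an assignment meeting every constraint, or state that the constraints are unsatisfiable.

u=T, r=F, d=F, v=F, p=F

  (1) v=F ⇒ u: vacuous ✓
  (2) {d, v, u}: 1 true — at least one ✓
  (3) {v, r, p, d}: 0 true — at most one ✓
  (4) p=F, d=F — same ✓
  (5) {u, r, d, p}: 1 true — exactly one ✓
  (6) {r, u, p}: 1 true — at least one ✓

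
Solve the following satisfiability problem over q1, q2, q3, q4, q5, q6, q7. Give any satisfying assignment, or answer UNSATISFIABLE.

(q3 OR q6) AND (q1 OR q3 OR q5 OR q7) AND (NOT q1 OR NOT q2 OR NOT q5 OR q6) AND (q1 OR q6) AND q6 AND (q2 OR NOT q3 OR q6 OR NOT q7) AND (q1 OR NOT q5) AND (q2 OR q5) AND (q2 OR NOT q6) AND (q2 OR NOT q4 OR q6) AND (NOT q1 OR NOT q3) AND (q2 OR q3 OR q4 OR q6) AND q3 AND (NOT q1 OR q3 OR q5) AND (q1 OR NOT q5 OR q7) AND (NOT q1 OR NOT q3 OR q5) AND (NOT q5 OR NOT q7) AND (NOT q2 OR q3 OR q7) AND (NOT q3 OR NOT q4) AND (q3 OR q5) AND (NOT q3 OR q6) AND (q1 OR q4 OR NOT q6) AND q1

No satisfying assignment exists.

Case q1 = True:
  (q6) forces q6 = True.
  (q2 OR NOT q6) forces q2 = True.
  (NOT q1 OR NOT q3) forces q3 = False.
  Clause (q3) is falsified — contradiction.
Case q1 = False:
  Clause (q1) is falsified — contradiction.
Both cases fail, so the formula is unsatisfiable.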